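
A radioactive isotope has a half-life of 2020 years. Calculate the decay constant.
λ = ln(2)/t½ = 3.431e-4 year⁻¹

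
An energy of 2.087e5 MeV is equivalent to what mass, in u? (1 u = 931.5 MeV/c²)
m = E/c² = 224 u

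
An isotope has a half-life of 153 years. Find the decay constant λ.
λ = ln(2)/t½ = 0.00453 year⁻¹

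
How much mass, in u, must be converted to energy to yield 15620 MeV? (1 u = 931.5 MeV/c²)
m = E/c² = 16.77 u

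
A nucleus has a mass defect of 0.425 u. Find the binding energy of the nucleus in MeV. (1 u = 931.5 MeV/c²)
B.E. = Δm × 931.5 = 395.9 MeV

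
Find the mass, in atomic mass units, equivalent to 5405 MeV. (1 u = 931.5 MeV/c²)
m = E/c² = 5.802 u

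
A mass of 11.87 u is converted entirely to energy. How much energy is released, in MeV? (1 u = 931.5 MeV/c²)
E = mc² = 11060 MeV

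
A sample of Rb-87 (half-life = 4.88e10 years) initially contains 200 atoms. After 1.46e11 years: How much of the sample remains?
N = N₀(1/2)^(t/t½) = 25.14 atoms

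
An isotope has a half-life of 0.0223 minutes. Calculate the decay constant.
λ = ln(2)/t½ = 31.08 minute⁻¹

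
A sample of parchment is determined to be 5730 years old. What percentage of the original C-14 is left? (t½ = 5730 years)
N/N₀ = (1/2)^(t/t½) = 0.5 = 50%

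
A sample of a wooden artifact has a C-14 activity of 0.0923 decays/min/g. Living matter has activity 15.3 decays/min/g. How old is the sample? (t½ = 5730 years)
Age = t½ × log₂(A₀/A) = 42250 years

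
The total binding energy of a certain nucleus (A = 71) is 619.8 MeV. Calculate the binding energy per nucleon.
B.E./A = 619.8/71 = 8.73 MeV/nucleon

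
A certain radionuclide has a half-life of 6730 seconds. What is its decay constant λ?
λ = ln(2)/t½ = 1.03e-4 second⁻¹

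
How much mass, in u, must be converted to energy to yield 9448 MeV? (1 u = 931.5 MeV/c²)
m = E/c² = 10.14 u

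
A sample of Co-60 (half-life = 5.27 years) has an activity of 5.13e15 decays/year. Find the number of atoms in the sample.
N = A/λ = 3.9e16 atoms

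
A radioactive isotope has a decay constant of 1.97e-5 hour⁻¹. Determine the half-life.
t½ = ln(2)/λ = 35190 hours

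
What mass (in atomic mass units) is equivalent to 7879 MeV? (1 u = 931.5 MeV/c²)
m = E/c² = 8.458 u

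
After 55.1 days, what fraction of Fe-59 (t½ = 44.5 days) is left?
N/N₀ = (1/2)^(t/t½) = 0.4239 = 42.4%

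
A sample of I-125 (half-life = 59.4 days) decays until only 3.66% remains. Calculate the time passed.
t = t½ × log₂(N₀/N) = 283.5 days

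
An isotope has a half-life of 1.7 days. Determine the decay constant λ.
λ = ln(2)/t½ = 0.4077 day⁻¹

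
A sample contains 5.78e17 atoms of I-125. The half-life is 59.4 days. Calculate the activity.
A = λN = 6.745e15 decays/day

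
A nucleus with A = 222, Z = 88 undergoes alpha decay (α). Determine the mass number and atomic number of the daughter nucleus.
Daughter: A = 218, Z = 86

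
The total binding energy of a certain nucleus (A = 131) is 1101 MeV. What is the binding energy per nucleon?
B.E./A = 1101/131 = 8.405 MeV/nucleon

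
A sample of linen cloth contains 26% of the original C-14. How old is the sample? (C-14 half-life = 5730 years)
Age = t½ × log₂(1/ratio) = 11140 years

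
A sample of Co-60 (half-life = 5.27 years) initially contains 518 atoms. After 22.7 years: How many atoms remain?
N = N₀(1/2)^(t/t½) = 26.16 atoms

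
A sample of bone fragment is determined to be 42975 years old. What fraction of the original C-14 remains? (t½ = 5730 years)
N/N₀ = (1/2)^(t/t½) = 0.005524 = 0.552%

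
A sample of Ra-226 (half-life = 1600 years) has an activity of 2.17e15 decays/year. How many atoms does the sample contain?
N = A/λ = 5.009e18 atoms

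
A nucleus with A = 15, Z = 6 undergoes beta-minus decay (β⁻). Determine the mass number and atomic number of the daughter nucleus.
Daughter: A = 15, Z = 7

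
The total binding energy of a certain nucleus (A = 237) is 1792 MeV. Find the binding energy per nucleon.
B.E./A = 1792/237 = 7.561 MeV/nucleon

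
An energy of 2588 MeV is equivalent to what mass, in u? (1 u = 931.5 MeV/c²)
m = E/c² = 2.778 u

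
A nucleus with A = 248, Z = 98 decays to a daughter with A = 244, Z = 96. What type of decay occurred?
ΔA = -4, ΔZ = -2 ⇒ alpha decay (α)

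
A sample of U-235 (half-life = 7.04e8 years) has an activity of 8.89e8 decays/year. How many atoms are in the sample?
N = A/λ = 9.029e17 atoms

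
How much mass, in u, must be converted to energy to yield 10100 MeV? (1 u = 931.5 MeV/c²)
m = E/c² = 10.84 u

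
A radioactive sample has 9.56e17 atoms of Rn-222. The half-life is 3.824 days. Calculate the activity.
A = λN = 1.733e17 decays/day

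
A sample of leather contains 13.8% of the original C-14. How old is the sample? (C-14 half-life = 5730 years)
Age = t½ × log₂(1/ratio) = 16370 years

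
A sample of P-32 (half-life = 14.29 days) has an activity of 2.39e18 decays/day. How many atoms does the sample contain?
N = A/λ = 4.927e19 atoms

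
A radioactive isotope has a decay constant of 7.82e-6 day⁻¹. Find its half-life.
t½ = ln(2)/λ = 88640 days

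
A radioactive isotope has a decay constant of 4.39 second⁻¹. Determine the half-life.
t½ = ln(2)/λ = 0.1579 seconds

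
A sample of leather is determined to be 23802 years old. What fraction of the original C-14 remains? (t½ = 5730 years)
N/N₀ = (1/2)^(t/t½) = 0.05618 = 5.62%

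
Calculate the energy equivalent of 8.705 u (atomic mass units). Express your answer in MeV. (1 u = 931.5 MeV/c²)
E = mc² = 8109 MeV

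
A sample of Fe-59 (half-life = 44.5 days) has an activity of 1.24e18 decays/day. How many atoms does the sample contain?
N = A/λ = 7.961e19 atoms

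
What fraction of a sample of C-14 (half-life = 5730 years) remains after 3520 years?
N/N₀ = (1/2)^(t/t½) = 0.6532 = 65.3%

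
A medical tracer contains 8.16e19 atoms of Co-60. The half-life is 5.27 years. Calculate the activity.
A = λN = 1.073e19 decays/year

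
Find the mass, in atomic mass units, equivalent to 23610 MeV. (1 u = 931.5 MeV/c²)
m = E/c² = 25.35 u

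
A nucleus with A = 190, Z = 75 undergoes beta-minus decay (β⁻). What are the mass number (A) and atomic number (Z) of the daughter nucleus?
Daughter: A = 190, Z = 76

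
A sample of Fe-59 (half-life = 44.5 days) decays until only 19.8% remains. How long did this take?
t = t½ × log₂(N₀/N) = 104 days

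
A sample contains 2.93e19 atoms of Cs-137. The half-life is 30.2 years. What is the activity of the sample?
A = λN = 6.725e17 decays/year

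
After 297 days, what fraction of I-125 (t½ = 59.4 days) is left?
N/N₀ = (1/2)^(t/t½) = 0.03125 = 3.12%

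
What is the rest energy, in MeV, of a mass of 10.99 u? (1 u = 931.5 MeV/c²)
E = mc² = 10240 MeV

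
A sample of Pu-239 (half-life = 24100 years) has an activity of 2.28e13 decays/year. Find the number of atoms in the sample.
N = A/λ = 7.927e17 atoms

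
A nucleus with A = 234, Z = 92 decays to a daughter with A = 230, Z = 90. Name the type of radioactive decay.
ΔA = -4, ΔZ = -2 ⇒ alpha decay (α)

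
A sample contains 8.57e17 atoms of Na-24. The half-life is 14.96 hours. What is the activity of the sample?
A = λN = 3.971e16 decays/hour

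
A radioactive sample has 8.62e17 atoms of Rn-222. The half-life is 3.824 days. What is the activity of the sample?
A = λN = 1.562e17 decays/day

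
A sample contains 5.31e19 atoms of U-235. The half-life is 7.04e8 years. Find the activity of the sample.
A = λN = 5.228e10 decays/year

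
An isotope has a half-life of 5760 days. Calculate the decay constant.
λ = ln(2)/t½ = 1.203e-4 day⁻¹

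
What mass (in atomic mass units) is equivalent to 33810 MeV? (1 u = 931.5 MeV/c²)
m = E/c² = 36.3 u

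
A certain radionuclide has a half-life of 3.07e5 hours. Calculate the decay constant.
λ = ln(2)/t½ = 2.258e-6 hour⁻¹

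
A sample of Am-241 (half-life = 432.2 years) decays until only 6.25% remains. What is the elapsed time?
t = t½ × log₂(N₀/N) = 1729 years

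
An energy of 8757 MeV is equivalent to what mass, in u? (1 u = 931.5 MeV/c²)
m = E/c² = 9.401 u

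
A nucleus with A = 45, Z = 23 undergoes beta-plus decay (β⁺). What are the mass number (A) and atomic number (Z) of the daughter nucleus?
Daughter: A = 45, Z = 22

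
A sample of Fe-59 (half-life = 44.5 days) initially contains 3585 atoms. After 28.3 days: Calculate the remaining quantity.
N = N₀(1/2)^(t/t½) = 2307 atoms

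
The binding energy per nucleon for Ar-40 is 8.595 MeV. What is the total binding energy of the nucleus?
B.E. = 8.595 × 40 = 343.8 MeV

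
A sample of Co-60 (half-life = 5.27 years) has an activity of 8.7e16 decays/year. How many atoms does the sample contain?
N = A/λ = 6.615e17 atoms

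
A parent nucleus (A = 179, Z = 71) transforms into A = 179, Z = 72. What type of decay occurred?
ΔA = 0, ΔZ = +1 ⇒ beta-minus decay (β⁻)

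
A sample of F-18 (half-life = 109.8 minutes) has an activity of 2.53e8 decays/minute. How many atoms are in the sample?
N = A/λ = 4.008e10 atoms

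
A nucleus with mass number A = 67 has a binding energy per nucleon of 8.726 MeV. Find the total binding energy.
B.E. = 8.726 × 67 = 584.6 MeV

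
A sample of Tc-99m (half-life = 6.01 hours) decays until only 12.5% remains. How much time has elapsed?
t = t½ × log₂(N₀/N) = 18.03 hours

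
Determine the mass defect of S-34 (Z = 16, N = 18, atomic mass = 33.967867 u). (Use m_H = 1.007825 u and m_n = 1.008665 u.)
Δm = Z·m_H + N·m_n − M = 0.3133 u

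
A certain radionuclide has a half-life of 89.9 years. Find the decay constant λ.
λ = ln(2)/t½ = 0.00771 year⁻¹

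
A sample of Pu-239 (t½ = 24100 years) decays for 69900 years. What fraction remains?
N/N₀ = (1/2)^(t/t½) = 0.1339 = 13.4%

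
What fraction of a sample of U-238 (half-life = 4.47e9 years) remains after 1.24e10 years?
N/N₀ = (1/2)^(t/t½) = 0.1462 = 14.6%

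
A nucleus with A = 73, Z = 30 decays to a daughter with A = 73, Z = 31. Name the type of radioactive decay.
ΔA = 0, ΔZ = +1 ⇒ beta-minus decay (β⁻)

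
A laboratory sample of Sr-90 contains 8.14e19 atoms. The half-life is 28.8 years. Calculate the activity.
A = λN = 1.959e18 decays/year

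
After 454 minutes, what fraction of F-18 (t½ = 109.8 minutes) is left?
N/N₀ = (1/2)^(t/t½) = 0.05693 = 5.69%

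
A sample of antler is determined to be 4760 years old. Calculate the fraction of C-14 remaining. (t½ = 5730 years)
N/N₀ = (1/2)^(t/t½) = 0.5623 = 56.2%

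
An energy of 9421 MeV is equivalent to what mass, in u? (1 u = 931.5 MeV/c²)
m = E/c² = 10.11 u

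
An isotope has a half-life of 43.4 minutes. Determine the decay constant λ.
λ = ln(2)/t½ = 0.01597 minute⁻¹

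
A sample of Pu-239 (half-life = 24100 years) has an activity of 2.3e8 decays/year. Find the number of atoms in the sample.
N = A/λ = 7.997e12 atoms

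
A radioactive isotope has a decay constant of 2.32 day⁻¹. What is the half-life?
t½ = ln(2)/λ = 0.2988 days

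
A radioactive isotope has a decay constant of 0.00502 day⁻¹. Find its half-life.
t½ = ln(2)/λ = 138.1 days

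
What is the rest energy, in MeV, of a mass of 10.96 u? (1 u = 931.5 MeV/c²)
E = mc² = 10210 MeV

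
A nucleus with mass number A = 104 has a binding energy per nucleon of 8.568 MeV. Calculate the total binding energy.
B.E. = 8.568 × 104 = 891.1 MeV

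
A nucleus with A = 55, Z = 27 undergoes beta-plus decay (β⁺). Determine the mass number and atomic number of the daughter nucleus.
Daughter: A = 55, Z = 26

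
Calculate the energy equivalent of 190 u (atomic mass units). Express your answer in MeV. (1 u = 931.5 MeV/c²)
E = mc² = 1.77e5 MeV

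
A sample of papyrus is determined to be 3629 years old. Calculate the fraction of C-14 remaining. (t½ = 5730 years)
N/N₀ = (1/2)^(t/t½) = 0.6447 = 64.5%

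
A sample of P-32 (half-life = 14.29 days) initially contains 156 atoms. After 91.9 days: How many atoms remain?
N = N₀(1/2)^(t/t½) = 1.808 atoms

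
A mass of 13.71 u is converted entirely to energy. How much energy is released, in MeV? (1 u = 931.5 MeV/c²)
E = mc² = 12770 MeV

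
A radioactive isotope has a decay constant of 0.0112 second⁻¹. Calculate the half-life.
t½ = ln(2)/λ = 61.89 seconds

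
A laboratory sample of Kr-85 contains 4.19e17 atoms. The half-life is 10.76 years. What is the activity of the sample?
A = λN = 2.699e16 decays/year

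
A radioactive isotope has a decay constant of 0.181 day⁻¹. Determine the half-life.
t½ = ln(2)/λ = 3.83 days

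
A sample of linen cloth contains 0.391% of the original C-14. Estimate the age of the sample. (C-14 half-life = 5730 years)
Age = t½ × log₂(1/ratio) = 45830 years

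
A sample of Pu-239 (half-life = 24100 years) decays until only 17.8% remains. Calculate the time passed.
t = t½ × log₂(N₀/N) = 60010 years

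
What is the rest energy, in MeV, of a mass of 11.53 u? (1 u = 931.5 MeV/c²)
E = mc² = 10740 MeV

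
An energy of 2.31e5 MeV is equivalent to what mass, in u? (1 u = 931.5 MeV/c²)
m = E/c² = 248 u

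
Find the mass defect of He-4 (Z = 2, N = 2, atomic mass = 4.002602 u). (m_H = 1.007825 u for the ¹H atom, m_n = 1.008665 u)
Δm = Z·m_H + N·m_n − M = 0.03038 u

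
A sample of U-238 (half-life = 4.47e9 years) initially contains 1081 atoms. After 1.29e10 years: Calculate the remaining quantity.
N = N₀(1/2)^(t/t½) = 146.2 atoms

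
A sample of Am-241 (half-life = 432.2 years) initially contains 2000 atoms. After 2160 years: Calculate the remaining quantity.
N = N₀(1/2)^(t/t½) = 62.6 atoms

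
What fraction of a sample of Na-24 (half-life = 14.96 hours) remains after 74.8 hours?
N/N₀ = (1/2)^(t/t½) = 0.03125 = 3.13%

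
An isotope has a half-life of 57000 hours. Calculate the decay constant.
λ = ln(2)/t½ = 1.216e-5 hour⁻¹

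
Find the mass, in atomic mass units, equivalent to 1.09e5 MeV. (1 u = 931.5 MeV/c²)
m = E/c² = 117 u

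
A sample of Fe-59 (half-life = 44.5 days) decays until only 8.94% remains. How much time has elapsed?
t = t½ × log₂(N₀/N) = 155 days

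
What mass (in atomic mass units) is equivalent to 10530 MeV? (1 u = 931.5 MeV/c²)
m = E/c² = 11.3 u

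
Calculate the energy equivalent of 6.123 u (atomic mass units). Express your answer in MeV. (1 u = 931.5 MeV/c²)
E = mc² = 5704 MeV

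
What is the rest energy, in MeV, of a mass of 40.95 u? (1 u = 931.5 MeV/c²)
E = mc² = 38140 MeV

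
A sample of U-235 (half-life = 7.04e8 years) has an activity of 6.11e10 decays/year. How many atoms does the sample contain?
N = A/λ = 6.206e19 atoms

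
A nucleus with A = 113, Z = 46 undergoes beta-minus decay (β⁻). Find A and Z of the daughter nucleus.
Daughter: A = 113, Z = 47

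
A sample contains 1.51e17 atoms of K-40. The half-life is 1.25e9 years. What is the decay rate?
A = λN = 8.373e7 decays/year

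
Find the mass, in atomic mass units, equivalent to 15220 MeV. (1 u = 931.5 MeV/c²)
m = E/c² = 16.34 u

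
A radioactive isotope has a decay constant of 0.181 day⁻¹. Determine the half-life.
t½ = ln(2)/λ = 3.83 days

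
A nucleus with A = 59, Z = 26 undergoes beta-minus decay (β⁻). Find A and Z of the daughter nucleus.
Daughter: A = 59, Z = 27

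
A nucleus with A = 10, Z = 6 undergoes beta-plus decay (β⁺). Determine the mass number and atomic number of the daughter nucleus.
Daughter: A = 10, Z = 5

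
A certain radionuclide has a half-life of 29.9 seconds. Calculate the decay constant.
λ = ln(2)/t½ = 0.02318 second⁻¹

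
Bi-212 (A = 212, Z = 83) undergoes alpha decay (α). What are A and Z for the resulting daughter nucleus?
Daughter: A = 208, Z = 81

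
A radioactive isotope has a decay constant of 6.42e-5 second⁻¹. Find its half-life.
t½ = ln(2)/λ = 10800 seconds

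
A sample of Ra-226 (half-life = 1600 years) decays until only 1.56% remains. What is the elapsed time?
t = t½ × log₂(N₀/N) = 9604 years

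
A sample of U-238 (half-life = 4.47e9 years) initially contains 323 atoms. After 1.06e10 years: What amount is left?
N = N₀(1/2)^(t/t½) = 62.42 atoms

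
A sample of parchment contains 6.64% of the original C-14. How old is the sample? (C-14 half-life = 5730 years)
Age = t½ × log₂(1/ratio) = 22420 years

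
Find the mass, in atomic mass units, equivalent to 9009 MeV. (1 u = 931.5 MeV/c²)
m = E/c² = 9.671 u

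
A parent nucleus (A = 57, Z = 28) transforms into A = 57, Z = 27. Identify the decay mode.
ΔA = 0, ΔZ = -1 ⇒ beta-plus decay (β⁺) or electron capture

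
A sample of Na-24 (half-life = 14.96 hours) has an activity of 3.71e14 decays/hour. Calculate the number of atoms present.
N = A/λ = 8.007e15 atoms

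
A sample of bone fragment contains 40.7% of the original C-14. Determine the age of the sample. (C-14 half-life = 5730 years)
Age = t½ × log₂(1/ratio) = 7431 years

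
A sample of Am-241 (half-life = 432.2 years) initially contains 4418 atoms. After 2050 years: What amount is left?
N = N₀(1/2)^(t/t½) = 165 atoms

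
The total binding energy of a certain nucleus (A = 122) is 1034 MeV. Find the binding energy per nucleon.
B.E./A = 1034/122 = 8.475 MeV/nucleon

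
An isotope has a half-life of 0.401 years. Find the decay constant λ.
λ = ln(2)/t½ = 1.729 year⁻¹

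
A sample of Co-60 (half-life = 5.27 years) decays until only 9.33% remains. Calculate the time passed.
t = t½ × log₂(N₀/N) = 18.03 years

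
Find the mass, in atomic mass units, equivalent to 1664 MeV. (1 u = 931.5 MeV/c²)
m = E/c² = 1.786 u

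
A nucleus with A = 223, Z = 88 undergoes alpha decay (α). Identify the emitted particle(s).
α particle = ⁴₂He (2 protons + 2 neutrons)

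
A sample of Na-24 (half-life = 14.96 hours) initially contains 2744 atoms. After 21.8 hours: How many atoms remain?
N = N₀(1/2)^(t/t½) = 999.3 atoms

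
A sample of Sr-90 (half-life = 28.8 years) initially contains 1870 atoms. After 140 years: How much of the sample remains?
N = N₀(1/2)^(t/t½) = 64.34 atoms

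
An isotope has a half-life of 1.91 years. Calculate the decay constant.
λ = ln(2)/t½ = 0.3629 year⁻¹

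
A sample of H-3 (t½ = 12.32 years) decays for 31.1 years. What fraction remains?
N/N₀ = (1/2)^(t/t½) = 0.1738 = 17.4%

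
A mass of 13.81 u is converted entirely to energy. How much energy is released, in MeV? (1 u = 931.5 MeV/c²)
E = mc² = 12860 MeV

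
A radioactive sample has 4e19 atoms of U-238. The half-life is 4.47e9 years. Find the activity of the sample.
A = λN = 6.203e9 decays/year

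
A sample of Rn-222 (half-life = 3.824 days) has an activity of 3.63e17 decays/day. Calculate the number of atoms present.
N = A/λ = 2.003e18 atoms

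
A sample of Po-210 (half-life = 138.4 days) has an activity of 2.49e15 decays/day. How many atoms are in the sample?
N = A/λ = 4.972e17 atoms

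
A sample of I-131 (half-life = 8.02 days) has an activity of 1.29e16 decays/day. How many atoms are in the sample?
N = A/λ = 1.493e17 atoms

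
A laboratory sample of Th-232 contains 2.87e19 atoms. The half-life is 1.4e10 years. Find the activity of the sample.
A = λN = 1.421e9 decays/year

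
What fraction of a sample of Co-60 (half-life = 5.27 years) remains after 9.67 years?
N/N₀ = (1/2)^(t/t½) = 0.2803 = 28%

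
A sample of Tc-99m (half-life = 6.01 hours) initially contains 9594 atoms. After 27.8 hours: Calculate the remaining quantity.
N = N₀(1/2)^(t/t½) = 388.6 atoms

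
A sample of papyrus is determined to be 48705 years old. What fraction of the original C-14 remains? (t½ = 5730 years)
N/N₀ = (1/2)^(t/t½) = 0.002762 = 0.276%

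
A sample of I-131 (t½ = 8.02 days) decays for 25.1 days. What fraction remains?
N/N₀ = (1/2)^(t/t½) = 0.1143 = 11.4%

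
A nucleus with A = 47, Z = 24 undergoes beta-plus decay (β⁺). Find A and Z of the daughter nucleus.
Daughter: A = 47, Z = 23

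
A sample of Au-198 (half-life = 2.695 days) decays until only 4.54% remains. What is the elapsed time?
t = t½ × log₂(N₀/N) = 12.02 days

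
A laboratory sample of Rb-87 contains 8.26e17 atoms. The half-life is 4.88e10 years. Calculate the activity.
A = λN = 1.173e7 decays/year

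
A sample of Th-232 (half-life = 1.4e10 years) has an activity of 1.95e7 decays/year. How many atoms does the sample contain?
N = A/λ = 3.939e17 atoms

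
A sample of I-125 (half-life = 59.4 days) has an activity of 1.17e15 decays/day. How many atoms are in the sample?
N = A/λ = 1.003e17 atoms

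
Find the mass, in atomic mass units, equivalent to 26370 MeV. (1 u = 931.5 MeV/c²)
m = E/c² = 28.31 u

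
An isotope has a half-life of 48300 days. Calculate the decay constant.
λ = ln(2)/t½ = 1.435e-5 day⁻¹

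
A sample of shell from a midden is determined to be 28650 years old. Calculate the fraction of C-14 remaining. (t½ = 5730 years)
N/N₀ = (1/2)^(t/t½) = 0.03125 = 3.12%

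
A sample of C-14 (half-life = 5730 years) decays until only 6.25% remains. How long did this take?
t = t½ × log₂(N₀/N) = 22920 years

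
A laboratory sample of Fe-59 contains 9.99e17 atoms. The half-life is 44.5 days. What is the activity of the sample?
A = λN = 1.556e16 decays/day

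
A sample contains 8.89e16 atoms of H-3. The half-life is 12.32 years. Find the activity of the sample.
A = λN = 5.002e15 decays/year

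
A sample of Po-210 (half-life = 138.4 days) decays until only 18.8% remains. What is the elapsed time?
t = t½ × log₂(N₀/N) = 333.7 days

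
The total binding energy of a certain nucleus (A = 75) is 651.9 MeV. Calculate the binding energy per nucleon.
B.E./A = 651.9/75 = 8.692 MeV/nucleon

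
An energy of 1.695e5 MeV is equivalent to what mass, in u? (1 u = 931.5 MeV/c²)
m = E/c² = 182 u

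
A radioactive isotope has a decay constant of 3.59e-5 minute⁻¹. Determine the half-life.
t½ = ln(2)/λ = 19310 minutes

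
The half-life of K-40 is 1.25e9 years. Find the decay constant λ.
λ = ln(2)/t½ = 5.545e-10 year⁻¹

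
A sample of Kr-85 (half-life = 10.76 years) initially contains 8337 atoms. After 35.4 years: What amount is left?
N = N₀(1/2)^(t/t½) = 852.4 atoms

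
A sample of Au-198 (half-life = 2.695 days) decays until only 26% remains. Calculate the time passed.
t = t½ × log₂(N₀/N) = 5.238 days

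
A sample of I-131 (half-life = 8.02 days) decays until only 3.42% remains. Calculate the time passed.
t = t½ × log₂(N₀/N) = 39.06 days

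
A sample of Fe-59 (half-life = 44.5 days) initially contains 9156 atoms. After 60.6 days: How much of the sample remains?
N = N₀(1/2)^(t/t½) = 3563 atoms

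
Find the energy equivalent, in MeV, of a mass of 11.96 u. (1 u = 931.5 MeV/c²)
E = mc² = 11140 MeV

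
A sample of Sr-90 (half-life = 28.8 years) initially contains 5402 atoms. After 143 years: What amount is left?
N = N₀(1/2)^(t/t½) = 172.9 atoms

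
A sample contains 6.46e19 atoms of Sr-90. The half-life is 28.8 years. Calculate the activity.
A = λN = 1.555e18 decays/year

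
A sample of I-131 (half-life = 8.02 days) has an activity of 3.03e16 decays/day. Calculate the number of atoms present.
N = A/λ = 3.506e17 atoms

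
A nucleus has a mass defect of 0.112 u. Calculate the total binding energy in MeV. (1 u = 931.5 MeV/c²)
B.E. = Δm × 931.5 = 104.3 MeV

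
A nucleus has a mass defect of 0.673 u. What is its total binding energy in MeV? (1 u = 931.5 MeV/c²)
B.E. = Δm × 931.5 = 626.9 MeV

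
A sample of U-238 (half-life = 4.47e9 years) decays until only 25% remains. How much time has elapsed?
t = t½ × log₂(N₀/N) = 8.94e9 years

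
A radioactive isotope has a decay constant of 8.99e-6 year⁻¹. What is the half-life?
t½ = ln(2)/λ = 77100 years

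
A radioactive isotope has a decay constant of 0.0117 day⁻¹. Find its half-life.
t½ = ln(2)/λ = 59.24 days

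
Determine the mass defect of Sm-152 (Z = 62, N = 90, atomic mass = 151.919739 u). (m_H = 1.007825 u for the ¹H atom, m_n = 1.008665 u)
Δm = Z·m_H + N·m_n − M = 1.345 u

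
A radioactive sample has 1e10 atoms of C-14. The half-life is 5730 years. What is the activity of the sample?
A = λN = 1.21e6 decays/year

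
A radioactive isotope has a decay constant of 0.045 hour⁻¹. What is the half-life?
t½ = ln(2)/λ = 15.4 hours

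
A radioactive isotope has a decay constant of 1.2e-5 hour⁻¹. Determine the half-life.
t½ = ln(2)/λ = 57760 hours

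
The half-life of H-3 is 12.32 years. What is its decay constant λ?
λ = ln(2)/t½ = 0.05626 year⁻¹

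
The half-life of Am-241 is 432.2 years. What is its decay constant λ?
λ = ln(2)/t½ = 0.001604 year⁻¹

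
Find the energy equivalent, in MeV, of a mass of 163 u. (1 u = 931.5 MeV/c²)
E = mc² = 1.518e5 MeV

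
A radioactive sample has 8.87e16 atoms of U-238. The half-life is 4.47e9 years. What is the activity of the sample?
A = λN = 1.375e7 decays/year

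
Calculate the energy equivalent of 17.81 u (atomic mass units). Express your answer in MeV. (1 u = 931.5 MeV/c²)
E = mc² = 16590 MeV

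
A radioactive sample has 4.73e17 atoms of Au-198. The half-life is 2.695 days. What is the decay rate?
A = λN = 1.217e17 decays/day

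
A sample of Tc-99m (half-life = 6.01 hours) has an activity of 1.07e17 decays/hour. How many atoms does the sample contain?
N = A/λ = 9.278e17 atoms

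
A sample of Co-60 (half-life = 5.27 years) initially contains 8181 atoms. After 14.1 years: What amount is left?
N = N₀(1/2)^(t/t½) = 1281 atoms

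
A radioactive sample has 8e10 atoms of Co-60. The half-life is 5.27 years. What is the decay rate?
A = λN = 1.052e10 decays/year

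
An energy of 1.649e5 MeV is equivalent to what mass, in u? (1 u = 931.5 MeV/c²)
m = E/c² = 177 u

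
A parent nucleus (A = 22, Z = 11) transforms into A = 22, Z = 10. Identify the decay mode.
ΔA = 0, ΔZ = -1 ⇒ beta-plus decay (β⁺) or electron capture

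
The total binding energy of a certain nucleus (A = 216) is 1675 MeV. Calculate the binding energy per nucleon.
B.E./A = 1675/216 = 7.755 MeV/nucleon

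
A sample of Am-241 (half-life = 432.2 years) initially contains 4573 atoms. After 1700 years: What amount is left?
N = N₀(1/2)^(t/t½) = 299.3 atoms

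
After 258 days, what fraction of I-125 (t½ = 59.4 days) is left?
N/N₀ = (1/2)^(t/t½) = 0.04926 = 4.93%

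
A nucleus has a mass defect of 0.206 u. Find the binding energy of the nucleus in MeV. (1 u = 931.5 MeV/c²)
B.E. = Δm × 931.5 = 191.9 MeV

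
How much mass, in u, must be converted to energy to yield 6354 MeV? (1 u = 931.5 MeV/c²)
m = E/c² = 6.821 u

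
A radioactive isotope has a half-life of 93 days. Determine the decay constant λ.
λ = ln(2)/t½ = 0.007453 day⁻¹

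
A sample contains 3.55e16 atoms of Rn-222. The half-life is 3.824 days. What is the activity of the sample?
A = λN = 6.435e15 decays/day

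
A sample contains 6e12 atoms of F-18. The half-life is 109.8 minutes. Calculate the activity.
A = λN = 3.788e10 decays/minute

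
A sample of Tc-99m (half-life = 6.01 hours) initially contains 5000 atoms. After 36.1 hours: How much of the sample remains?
N = N₀(1/2)^(t/t½) = 77.77 atoms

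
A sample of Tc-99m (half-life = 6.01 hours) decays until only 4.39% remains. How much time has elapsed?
t = t½ × log₂(N₀/N) = 27.1 hours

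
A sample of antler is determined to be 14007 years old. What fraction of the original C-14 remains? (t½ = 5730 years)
N/N₀ = (1/2)^(t/t½) = 0.1837 = 18.4%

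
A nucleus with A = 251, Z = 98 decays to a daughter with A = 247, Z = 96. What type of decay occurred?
ΔA = -4, ΔZ = -2 ⇒ alpha decay (α)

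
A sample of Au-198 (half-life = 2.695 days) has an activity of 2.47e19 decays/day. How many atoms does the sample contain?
N = A/λ = 9.604e19 atoms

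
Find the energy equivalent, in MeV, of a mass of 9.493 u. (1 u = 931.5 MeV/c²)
E = mc² = 8843 MeV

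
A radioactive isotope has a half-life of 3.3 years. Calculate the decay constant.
λ = ln(2)/t½ = 0.21 year⁻¹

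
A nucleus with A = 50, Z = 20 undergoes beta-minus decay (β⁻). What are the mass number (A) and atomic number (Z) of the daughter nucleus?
Daughter: A = 50, Z = 21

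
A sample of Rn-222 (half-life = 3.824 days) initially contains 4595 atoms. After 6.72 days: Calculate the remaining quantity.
N = N₀(1/2)^(t/t½) = 1359 atoms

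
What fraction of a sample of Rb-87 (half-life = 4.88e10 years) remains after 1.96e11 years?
N/N₀ = (1/2)^(t/t½) = 0.06179 = 6.18%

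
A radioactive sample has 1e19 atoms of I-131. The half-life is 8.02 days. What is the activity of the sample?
A = λN = 8.643e17 decays/day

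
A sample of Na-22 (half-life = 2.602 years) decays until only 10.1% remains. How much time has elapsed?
t = t½ × log₂(N₀/N) = 8.606 years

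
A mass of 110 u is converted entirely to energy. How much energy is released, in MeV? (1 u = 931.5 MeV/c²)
E = mc² = 1.025e5 MeV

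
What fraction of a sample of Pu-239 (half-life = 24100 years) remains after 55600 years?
N/N₀ = (1/2)^(t/t½) = 0.2021 = 20.2%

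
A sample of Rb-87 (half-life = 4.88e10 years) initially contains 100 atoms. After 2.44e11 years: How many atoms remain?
N = N₀(1/2)^(t/t½) = 3.125 atoms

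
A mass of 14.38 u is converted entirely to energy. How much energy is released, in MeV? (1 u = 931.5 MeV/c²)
E = mc² = 13390 MeV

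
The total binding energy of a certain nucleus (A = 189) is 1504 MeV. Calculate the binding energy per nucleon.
B.E./A = 1504/189 = 7.958 MeV/nucleon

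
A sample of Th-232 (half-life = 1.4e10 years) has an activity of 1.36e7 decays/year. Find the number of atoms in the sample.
N = A/λ = 2.747e17 atoms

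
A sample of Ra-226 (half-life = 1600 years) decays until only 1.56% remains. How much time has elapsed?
t = t½ × log₂(N₀/N) = 9604 years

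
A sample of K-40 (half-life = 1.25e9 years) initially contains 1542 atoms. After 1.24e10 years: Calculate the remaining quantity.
N = N₀(1/2)^(t/t½) = 1.592 atoms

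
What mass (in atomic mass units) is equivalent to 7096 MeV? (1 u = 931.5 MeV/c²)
m = E/c² = 7.618 u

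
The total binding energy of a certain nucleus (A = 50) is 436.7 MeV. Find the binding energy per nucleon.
B.E./A = 436.7/50 = 8.734 MeV/nucleon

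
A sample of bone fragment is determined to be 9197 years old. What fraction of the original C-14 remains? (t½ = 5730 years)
N/N₀ = (1/2)^(t/t½) = 0.3287 = 32.9%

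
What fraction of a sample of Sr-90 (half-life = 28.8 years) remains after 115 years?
N/N₀ = (1/2)^(t/t½) = 0.0628 = 6.28%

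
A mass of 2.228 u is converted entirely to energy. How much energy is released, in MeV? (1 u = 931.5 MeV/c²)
E = mc² = 2075 MeV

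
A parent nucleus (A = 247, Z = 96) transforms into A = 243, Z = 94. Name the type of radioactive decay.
ΔA = -4, ΔZ = -2 ⇒ alpha decay (α)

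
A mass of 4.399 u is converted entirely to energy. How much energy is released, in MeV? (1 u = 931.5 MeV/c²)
E = mc² = 4098 MeV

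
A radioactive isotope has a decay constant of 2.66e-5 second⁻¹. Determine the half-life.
t½ = ln(2)/λ = 26060 seconds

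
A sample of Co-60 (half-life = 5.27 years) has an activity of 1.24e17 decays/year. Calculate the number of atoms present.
N = A/λ = 9.428e17 atoms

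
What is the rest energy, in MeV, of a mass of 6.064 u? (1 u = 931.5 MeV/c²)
E = mc² = 5649 MeV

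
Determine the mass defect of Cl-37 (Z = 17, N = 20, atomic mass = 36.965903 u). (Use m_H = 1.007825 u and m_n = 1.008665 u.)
Δm = Z·m_H + N·m_n − M = 0.3404 u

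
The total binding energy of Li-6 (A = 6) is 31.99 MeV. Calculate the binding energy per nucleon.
B.E./A = 31.99/6 = 5.332 MeV/nucleon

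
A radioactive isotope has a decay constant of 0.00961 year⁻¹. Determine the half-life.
t½ = ln(2)/λ = 72.13 years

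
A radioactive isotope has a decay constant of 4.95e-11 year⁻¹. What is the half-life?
t½ = ln(2)/λ = 1.4e10 years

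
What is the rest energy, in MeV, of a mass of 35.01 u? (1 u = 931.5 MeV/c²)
E = mc² = 32610 MeV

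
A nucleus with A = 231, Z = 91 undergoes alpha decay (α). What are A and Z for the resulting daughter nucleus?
Daughter: A = 227, Z = 89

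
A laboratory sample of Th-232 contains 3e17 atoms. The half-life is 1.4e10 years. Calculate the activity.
A = λN = 1.485e7 decays/year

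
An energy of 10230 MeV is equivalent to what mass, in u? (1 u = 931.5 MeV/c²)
m = E/c² = 10.98 u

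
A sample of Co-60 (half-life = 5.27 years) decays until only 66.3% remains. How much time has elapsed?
t = t½ × log₂(N₀/N) = 3.125 years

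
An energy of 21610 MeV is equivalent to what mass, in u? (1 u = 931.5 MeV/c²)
m = E/c² = 23.2 u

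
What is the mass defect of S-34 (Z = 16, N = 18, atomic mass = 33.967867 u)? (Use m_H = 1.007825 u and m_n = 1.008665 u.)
Δm = Z·m_H + N·m_n − M = 0.3133 u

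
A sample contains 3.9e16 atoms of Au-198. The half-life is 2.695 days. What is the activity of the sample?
A = λN = 1.003e16 decays/day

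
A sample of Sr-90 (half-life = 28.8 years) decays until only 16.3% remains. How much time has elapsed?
t = t½ × log₂(N₀/N) = 75.37 years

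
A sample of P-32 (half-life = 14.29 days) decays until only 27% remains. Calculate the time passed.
t = t½ × log₂(N₀/N) = 26.99 days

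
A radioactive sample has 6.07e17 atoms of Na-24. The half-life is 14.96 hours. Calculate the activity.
A = λN = 2.812e16 decays/hour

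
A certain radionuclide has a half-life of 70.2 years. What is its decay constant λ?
λ = ln(2)/t½ = 0.009874 year⁻¹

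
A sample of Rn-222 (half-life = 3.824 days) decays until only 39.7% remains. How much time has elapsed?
t = t½ × log₂(N₀/N) = 5.097 days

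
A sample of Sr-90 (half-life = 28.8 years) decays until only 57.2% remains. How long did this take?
t = t½ × log₂(N₀/N) = 23.21 years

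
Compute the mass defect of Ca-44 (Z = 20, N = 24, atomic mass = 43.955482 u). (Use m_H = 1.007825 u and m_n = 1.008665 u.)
Δm = Z·m_H + N·m_n − M = 0.409 u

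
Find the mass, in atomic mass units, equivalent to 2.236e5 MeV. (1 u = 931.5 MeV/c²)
m = E/c² = 240 u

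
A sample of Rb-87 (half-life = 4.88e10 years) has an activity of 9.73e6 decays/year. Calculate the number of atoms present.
N = A/λ = 6.85e17 atoms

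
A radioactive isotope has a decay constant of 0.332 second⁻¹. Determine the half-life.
t½ = ln(2)/λ = 2.088 seconds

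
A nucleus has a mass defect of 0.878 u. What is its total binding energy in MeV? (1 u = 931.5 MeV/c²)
B.E. = Δm × 931.5 = 817.9 MeV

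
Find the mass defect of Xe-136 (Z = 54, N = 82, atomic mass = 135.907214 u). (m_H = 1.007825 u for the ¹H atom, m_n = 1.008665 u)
Δm = Z·m_H + N·m_n − M = 1.226 u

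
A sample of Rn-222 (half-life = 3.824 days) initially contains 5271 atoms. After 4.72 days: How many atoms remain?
N = N₀(1/2)^(t/t½) = 2240 atoms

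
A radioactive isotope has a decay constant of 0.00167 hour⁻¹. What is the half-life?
t½ = ln(2)/λ = 415.1 hours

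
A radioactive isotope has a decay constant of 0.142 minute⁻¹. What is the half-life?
t½ = ln(2)/λ = 4.881 minutes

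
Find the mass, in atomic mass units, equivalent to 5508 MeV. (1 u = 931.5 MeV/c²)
m = E/c² = 5.913 u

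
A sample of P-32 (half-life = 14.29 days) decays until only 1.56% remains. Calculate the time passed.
t = t½ × log₂(N₀/N) = 85.77 days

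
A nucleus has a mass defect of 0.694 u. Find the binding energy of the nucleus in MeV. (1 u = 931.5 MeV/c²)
B.E. = Δm × 931.5 = 646.5 MeV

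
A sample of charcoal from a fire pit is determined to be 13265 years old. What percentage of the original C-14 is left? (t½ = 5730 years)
N/N₀ = (1/2)^(t/t½) = 0.201 = 20.1%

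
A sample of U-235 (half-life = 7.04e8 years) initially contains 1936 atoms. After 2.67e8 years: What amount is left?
N = N₀(1/2)^(t/t½) = 1488 atoms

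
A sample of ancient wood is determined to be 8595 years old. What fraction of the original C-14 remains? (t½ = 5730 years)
N/N₀ = (1/2)^(t/t½) = 0.3536 = 35.4%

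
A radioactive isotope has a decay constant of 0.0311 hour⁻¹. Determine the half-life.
t½ = ln(2)/λ = 22.29 hours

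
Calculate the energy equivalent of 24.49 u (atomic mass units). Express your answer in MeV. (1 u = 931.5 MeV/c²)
E = mc² = 22810 MeV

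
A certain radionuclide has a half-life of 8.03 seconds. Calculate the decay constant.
λ = ln(2)/t½ = 0.08632 second⁻¹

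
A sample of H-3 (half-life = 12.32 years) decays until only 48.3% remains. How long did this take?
t = t½ × log₂(N₀/N) = 12.93 years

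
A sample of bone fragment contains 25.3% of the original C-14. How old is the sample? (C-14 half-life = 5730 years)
Age = t½ × log₂(1/ratio) = 11360 years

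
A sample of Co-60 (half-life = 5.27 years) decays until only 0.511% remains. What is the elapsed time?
t = t½ × log₂(N₀/N) = 40.12 years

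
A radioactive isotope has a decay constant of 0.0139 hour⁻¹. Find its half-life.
t½ = ln(2)/λ = 49.87 hours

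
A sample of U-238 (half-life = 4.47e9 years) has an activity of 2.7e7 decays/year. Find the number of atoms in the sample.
N = A/λ = 1.741e17 atoms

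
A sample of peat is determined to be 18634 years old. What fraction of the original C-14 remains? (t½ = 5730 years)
N/N₀ = (1/2)^(t/t½) = 0.105 = 10.5%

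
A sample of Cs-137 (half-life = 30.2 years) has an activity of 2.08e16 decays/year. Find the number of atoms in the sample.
N = A/λ = 9.062e17 atoms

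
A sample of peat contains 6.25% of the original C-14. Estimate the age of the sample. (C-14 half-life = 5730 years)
Age = t½ × log₂(1/ratio) = 22920 years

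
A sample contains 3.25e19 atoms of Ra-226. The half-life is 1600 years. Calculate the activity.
A = λN = 1.408e16 decays/year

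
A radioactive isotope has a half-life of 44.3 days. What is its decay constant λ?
λ = ln(2)/t½ = 0.01565 day⁻¹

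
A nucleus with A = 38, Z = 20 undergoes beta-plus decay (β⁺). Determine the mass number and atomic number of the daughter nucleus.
Daughter: A = 38, Z = 19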